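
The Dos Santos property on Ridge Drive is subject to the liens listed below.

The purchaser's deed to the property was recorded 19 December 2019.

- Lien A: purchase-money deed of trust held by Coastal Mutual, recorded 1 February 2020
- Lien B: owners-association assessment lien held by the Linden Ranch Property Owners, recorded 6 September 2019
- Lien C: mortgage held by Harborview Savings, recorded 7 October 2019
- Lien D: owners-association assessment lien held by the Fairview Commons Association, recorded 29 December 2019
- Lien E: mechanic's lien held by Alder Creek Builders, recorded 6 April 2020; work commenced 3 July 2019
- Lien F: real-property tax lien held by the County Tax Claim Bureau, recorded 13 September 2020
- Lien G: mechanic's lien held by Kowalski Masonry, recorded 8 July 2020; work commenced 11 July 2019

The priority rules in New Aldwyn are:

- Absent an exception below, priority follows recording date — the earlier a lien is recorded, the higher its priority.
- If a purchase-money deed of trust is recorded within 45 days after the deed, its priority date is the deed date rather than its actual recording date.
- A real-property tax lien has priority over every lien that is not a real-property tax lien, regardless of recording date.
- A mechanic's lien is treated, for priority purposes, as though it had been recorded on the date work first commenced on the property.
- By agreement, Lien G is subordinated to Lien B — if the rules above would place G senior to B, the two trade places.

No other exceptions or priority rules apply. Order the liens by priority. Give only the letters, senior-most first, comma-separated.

F, E, B, G, C, A, D

First, effective dates: A's effective date is the deed date, 19 December 2019; E relates back to 3 July 2019 (work commenced); G's effective date is 11 July 2019, when work began.
As a real-property tax lien, F is senior to every other lien.
Remaining liens by effective date: E (3 July 2019), G (11 July 2019), B (6 September 2019), C (7 October 2019), A (19 December 2019), D (29 December 2019).
Because G would otherwise rank above B, the subordination swaps them.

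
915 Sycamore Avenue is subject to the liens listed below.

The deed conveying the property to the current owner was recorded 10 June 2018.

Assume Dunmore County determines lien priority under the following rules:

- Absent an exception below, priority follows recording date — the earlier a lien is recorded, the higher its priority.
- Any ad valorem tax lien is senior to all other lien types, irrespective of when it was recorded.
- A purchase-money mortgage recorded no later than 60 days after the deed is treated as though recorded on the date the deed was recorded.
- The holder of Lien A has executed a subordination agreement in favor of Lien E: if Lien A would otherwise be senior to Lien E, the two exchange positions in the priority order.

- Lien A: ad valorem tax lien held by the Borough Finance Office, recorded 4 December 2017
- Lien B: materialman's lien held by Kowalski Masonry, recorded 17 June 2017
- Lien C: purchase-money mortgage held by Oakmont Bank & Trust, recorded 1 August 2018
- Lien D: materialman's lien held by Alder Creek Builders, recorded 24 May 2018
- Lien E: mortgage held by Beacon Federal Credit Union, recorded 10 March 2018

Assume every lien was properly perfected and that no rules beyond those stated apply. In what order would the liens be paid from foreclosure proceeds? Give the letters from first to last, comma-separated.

E, B, A, D, C

Effective dates: C relates back to the deed date 10 June 2018.
As an ad valorem tax lien, A is senior to every other lien.
Remaining liens by effective date: B (17 June 2017), E (10 March 2018), D (24 May 2018), C (10 June 2018).
The subordination applies — A was senior to E — so A and E swap.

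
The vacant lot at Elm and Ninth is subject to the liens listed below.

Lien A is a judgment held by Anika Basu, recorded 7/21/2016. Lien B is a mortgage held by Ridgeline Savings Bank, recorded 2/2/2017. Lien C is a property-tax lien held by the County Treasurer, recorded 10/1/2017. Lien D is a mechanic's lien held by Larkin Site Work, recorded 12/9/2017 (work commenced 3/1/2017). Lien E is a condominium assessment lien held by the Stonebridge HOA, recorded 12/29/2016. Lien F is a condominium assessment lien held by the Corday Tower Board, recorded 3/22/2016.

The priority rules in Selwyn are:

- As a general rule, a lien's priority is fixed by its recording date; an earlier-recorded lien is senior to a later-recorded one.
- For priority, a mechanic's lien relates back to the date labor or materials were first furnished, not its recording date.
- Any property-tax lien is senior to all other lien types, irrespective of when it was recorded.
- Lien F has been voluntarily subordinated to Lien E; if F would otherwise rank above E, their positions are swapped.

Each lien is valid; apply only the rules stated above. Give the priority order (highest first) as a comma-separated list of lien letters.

C, E, A, F, B, D

Effective dates: D relates back to 3/1/2017 (work commenced).
C, as a property-tax lien, has superpriority and ranks first.
Ordering the rest by effective date: F (3/22/2016), A (7/21/2016), E (12/29/2016), B (2/2/2017), D (3/1/2017).
F is senior to E before the subordination, so the two trade places.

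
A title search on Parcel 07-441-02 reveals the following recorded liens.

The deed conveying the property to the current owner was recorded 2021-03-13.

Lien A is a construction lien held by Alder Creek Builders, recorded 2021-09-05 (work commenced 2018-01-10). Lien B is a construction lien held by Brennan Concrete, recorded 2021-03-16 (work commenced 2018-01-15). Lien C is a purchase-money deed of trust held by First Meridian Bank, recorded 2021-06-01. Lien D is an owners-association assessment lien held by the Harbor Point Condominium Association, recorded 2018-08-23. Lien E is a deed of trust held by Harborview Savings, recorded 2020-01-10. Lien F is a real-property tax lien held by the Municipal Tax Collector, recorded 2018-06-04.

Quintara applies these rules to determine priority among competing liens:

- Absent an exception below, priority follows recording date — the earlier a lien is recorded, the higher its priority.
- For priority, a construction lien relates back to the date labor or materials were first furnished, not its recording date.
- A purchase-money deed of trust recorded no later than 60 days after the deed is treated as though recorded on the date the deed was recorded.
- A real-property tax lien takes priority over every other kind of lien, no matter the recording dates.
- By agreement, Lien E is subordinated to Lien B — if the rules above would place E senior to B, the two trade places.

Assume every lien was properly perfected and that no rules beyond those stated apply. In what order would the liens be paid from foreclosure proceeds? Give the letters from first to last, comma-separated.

F, A, B, D, E, C

Effective dates after the stated exceptions: A relates back to 2018-01-10 (work commenced); B relates back to 2018-01-15 (work commenced); C was recorded 80 days after the deed — beyond 60 days — so no relation-back applies.
F is a real-property tax lien, so it outranks all other liens regardless of date.
The other liens, earliest effective date first: A (2018-01-10), B (2018-01-15), D (2018-08-23), E (2020-01-10), C (2021-06-01).
E is already junior to B, so the subordination agreement changes nothing.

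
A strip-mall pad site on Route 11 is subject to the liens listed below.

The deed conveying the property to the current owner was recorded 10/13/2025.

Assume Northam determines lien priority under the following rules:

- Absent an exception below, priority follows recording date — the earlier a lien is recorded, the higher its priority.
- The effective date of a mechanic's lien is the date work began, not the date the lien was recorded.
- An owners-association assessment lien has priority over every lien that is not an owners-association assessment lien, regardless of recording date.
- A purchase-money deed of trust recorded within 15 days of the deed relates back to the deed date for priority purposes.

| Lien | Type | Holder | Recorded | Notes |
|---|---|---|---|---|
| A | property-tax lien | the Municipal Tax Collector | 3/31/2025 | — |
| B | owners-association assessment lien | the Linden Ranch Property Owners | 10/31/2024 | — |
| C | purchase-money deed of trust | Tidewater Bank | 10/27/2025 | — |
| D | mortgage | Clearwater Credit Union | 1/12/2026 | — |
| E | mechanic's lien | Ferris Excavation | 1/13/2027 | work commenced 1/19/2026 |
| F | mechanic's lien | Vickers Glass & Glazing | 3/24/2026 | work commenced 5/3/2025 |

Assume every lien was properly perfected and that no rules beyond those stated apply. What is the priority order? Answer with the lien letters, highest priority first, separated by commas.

Adjusting effective dates: C relates back to the deed date 10/13/2025; E is treated as recorded 1/19/2026, the work-commencement date; F's effective date is 5/3/2025, when work began.
B is an owners-association assessment lien and takes priority over every other lien.
Ordering the rest by effective date: A (3/31/2025), F (5/3/2025), C (10/13/2025), D (1/12/2026), E (1/19/2026).

B, A, F, C, D, E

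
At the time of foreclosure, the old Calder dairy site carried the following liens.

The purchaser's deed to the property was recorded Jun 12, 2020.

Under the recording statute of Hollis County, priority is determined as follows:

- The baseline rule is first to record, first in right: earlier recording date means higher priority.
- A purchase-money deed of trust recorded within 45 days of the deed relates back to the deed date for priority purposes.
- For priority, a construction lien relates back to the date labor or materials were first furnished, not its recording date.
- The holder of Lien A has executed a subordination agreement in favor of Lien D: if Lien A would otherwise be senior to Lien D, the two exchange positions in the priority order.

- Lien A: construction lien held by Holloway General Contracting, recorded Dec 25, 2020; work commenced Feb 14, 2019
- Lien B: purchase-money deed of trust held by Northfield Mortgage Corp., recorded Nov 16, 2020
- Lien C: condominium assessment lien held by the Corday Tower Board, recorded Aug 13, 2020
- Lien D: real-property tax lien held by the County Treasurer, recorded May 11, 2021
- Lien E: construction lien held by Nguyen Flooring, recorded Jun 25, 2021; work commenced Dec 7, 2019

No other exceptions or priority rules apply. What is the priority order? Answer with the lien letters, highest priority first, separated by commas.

D, E, C, B, A

Effective dates: A relates back to Feb 14, 2019 (work commenced); B missed the 45-day window (157 days after the deed), so its recording date stands; E relates back to Dec 7, 2019 (work commenced).
Ordering by effective date: A (Feb 14, 2019), E (Dec 7, 2019), C (Aug 13, 2020), B (Nov 16, 2020), D (May 11, 2021).
A is senior to D before the subordination, so the two trade places.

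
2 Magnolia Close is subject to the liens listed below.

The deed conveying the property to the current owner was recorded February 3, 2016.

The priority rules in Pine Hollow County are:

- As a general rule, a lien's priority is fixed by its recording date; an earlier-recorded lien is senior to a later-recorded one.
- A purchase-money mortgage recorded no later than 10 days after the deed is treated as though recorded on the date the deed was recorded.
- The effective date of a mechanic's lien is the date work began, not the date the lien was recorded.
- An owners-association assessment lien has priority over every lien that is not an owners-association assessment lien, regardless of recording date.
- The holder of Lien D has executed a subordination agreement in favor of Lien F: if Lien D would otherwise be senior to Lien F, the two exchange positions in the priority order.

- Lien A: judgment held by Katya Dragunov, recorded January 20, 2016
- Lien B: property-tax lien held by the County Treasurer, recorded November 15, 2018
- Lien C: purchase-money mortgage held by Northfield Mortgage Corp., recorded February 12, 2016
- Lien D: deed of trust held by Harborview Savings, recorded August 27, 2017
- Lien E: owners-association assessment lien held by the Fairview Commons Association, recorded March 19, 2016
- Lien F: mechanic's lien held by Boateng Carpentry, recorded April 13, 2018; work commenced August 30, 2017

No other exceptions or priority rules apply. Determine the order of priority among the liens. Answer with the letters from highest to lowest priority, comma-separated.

E, A, C, F, D, B

Effective dates: C's effective date is the deed date, February 3, 2016; F relates back to August 30, 2017 (work commenced).
As an owners-association assessment lien, E is senior to every other lien.
Among the remaining liens, by effective date: A (January 20, 2016), C (February 3, 2016), D (August 27, 2017), F (August 30, 2017), B (November 15, 2018).
The subordination applies — D was senior to F — so D and F swap.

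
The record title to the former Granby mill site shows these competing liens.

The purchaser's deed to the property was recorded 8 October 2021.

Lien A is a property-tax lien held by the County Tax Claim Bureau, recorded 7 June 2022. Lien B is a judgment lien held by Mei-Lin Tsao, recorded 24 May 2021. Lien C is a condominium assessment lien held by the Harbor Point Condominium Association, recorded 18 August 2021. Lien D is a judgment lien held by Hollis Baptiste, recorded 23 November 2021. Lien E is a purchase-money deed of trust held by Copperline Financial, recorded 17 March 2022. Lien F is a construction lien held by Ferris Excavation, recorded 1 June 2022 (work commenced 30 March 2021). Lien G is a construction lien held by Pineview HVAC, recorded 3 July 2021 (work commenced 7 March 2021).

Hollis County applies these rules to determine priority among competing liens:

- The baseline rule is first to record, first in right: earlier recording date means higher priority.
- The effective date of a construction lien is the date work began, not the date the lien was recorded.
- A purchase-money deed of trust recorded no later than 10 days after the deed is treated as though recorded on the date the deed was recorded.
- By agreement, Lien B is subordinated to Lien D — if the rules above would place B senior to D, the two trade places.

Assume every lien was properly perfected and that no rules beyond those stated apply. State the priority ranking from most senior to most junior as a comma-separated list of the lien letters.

G, F, D, C, B, E, A

First, effective dates: E was recorded 160 days after the deed — beyond 10 days — so no relation-back applies; F's effective date is 30 March 2021, when work began; G's effective date is 7 March 2021, when work began.
By effective date, earliest first: G (7 March 2021), F (30 March 2021), B (24 May 2021), C (18 August 2021), D (23 November 2021), E (17 March 2022), A (7 June 2022).
The subordination applies — B was senior to D — so B and D swap.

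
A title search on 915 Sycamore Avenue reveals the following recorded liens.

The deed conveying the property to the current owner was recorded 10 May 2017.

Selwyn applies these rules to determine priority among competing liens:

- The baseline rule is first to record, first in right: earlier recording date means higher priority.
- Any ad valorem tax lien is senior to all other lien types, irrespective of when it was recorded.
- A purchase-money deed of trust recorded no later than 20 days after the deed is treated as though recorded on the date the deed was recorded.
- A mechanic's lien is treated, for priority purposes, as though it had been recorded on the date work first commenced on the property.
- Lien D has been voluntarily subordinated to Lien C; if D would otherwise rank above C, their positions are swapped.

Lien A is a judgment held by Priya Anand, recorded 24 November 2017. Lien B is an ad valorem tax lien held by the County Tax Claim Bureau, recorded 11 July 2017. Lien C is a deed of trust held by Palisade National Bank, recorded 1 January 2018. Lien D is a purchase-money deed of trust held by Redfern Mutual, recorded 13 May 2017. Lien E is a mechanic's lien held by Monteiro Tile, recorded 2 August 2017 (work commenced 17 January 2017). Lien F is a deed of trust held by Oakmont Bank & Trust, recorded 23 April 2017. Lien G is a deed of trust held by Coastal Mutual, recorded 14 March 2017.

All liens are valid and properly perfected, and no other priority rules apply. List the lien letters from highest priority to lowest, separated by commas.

B, E, G, F, C, A, D

Adjusting effective dates: D was recorded within the 20-day window, so its effective date is the deed date 10 May 2017; E is treated as recorded 17 January 2017, the work-commencement date.
B is an ad valorem tax lien and takes priority over every other lien.
Remaining liens by effective date: E (17 January 2017), G (14 March 2017), F (23 April 2017), D (10 May 2017), A (24 November 2017), C (1 January 2018).
Because D would otherwise rank above C, the subordination swaps them.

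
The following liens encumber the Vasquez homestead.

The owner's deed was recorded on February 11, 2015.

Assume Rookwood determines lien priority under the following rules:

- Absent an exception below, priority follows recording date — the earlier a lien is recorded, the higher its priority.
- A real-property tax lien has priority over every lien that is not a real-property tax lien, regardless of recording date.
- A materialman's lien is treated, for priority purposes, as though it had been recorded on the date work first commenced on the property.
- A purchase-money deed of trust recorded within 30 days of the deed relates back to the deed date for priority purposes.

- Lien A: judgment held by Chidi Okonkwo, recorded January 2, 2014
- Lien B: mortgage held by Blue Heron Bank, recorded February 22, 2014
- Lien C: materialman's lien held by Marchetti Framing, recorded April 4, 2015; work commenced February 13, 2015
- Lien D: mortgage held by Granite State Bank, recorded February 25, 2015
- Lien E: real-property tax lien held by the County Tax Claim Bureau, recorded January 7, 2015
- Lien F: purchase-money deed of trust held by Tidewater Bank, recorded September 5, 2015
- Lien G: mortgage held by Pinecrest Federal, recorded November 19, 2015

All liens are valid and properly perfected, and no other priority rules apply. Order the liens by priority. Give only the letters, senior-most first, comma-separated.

E, A, B, C, D, F, G

Adjusting effective dates: C relates back to February 13, 2015 (work commenced); F missed the 30-day window (206 days after the deed), so its recording date stands.
E, as a real-property tax lien, has superpriority and ranks first.
Remaining liens by effective date: A (January 2, 2014), B (February 22, 2014), C (February 13, 2015), D (February 25, 2015), F (September 5, 2015), G (November 19, 2015).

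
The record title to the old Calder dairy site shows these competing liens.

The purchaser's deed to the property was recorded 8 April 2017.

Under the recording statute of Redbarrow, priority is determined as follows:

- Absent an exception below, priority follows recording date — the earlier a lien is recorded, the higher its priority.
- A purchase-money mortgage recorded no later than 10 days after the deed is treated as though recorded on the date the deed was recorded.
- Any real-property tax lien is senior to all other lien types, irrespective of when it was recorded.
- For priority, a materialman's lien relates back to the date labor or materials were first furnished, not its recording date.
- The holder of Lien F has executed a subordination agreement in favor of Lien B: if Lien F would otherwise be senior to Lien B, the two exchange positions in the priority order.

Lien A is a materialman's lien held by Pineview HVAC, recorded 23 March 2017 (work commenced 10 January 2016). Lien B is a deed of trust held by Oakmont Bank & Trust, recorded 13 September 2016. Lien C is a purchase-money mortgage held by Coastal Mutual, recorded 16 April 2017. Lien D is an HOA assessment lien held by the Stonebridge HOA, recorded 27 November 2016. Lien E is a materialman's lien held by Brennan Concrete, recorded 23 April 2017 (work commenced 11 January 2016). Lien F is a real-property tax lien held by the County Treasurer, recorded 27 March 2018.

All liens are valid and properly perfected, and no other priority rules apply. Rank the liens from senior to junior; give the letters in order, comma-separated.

B, A, E, F, D, C

Effective dates after the stated exceptions: A is treated as recorded 10 January 2016, the work-commencement date; C's effective date is the deed date, 8 April 2017; E's effective date is 11 January 2016, when work began.
F, as a real-property tax lien, has superpriority and ranks first.
Ordering the rest by effective date: A (10 January 2016), E (11 January 2016), B (13 September 2016), D (27 November 2016), C (8 April 2017).
F would otherwise be senior to B, so under the subordination agreement F and B exchange positions.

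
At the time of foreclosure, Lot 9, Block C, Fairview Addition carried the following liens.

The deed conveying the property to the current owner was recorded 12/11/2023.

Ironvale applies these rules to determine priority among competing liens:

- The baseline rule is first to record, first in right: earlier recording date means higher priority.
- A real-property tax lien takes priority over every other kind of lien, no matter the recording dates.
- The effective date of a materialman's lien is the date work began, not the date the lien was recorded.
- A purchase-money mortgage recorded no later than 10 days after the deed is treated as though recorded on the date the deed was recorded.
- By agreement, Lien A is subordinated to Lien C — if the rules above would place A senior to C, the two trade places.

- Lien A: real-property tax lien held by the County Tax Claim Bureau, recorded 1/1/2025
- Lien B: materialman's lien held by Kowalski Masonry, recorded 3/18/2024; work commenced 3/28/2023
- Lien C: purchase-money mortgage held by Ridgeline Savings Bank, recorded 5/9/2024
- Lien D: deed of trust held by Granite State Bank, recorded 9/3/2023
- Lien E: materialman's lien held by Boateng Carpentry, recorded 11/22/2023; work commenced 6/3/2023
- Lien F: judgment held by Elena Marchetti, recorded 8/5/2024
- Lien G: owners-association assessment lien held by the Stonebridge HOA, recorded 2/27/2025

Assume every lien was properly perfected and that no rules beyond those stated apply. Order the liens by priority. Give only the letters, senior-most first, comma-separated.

C, B, E, D, A, F, G

Adjusting effective dates: B is treated as recorded 3/28/2023, the work-commencement date; C missed the 10-day window (150 days after the deed), so its recording date stands; E relates back to 6/3/2023 (work commenced).
A, as a real-property tax lien, has superpriority and ranks first.
Among the remaining liens, by effective date: B (3/28/2023), E (6/3/2023), D (9/3/2023), C (5/9/2024), F (8/5/2024), G (2/27/2025).
The subordination applies — A was senior to C — so A and C swap.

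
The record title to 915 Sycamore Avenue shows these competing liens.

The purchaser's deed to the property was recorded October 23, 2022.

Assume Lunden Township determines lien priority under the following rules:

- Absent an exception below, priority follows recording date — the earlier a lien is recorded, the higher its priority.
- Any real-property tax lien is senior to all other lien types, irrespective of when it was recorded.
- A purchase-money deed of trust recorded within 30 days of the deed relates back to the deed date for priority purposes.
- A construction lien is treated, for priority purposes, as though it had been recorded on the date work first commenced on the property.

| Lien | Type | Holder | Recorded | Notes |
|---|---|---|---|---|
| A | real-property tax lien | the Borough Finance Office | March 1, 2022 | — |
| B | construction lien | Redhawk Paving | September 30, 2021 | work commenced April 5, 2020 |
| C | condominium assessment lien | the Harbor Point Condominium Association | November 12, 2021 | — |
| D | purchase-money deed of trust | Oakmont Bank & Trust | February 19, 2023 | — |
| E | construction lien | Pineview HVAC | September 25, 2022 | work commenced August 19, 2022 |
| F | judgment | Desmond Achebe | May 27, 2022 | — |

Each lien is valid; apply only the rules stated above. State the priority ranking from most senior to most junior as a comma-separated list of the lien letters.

First, effective dates: B relates back to April 5, 2020 (work commenced); D was recorded 119 days after the deed — beyond 30 days — so no relation-back applies; E relates back to August 19, 2022 (work commenced).
A is a real-property tax lien, so it outranks all other liens regardless of date.
Remaining liens by effective date: B (April 5, 2020), C (November 12, 2021), F (May 27, 2022), E (August 19, 2022), D (February 19, 2023).

A, B, C, F, E, D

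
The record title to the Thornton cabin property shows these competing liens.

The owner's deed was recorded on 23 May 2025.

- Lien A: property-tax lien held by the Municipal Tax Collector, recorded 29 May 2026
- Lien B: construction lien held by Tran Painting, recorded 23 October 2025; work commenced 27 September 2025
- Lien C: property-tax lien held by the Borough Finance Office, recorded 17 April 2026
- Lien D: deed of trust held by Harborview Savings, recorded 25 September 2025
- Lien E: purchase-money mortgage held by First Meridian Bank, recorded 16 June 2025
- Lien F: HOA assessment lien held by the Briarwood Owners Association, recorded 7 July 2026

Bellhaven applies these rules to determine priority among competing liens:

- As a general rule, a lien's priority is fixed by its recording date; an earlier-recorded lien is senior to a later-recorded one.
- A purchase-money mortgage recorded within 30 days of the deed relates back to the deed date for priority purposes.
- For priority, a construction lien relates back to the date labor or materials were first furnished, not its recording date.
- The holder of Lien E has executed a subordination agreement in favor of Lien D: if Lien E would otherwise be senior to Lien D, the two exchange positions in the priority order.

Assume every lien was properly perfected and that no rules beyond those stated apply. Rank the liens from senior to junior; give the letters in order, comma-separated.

D, E, B, C, A, F

Effective dates after the stated exceptions: B is treated as recorded 27 September 2025, the work-commencement date; E's effective date is the deed date, 23 May 2025.
By effective date, earliest first: E (23 May 2025), D (25 September 2025), B (27 September 2025), C (17 April 2026), A (29 May 2026), F (7 July 2026).
Because E would otherwise rank above D, the subordination swaps them.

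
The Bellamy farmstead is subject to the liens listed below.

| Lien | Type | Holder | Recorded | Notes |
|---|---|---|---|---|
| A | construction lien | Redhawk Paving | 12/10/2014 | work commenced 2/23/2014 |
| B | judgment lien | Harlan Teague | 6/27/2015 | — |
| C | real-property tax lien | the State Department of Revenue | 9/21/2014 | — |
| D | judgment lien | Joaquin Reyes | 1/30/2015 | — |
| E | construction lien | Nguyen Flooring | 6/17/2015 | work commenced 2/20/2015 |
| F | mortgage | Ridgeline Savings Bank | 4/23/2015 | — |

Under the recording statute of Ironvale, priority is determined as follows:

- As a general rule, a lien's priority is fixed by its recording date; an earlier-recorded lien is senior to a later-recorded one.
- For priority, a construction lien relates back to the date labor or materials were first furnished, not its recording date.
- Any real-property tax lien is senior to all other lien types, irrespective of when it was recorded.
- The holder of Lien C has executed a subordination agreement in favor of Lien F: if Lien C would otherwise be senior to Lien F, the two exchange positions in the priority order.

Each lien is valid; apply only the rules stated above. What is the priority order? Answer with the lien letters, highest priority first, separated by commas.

Adjusting effective dates: A's effective date is 2/23/2014, when work began; E is treated as recorded 2/20/2015, the work-commencement date.
C, as a real-property tax lien, has superpriority and ranks first.
The other liens, earliest effective date first: A (2/23/2014), D (1/30/2015), E (2/20/2015), F (4/23/2015), B (6/27/2015).
Because C would otherwise rank above F, the subordination swaps them.

F, A, D, E, C, B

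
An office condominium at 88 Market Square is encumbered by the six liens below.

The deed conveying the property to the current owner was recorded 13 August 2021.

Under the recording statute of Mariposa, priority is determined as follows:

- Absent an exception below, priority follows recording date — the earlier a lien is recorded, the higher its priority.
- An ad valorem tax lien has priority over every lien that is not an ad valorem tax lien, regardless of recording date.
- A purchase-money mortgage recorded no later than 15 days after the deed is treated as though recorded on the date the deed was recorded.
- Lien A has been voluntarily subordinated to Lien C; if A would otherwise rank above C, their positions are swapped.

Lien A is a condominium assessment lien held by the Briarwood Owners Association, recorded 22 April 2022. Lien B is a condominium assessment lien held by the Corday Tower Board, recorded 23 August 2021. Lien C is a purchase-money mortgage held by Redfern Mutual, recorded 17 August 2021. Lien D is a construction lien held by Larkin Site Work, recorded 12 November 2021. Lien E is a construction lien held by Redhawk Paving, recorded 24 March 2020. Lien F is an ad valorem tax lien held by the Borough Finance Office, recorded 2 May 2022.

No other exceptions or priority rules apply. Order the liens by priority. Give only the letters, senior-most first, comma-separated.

Adjusting effective dates: C's effective date is the deed date, 13 August 2021.
As an ad valorem tax lien, F is senior to every other lien.
Remaining liens by effective date: E (24 March 2020), C (13 August 2021), B (23 August 2021), D (12 November 2021), A (22 April 2022).
Since A is not senior to C, the subordination leaves the order unchanged.

F, E, C, B, D, A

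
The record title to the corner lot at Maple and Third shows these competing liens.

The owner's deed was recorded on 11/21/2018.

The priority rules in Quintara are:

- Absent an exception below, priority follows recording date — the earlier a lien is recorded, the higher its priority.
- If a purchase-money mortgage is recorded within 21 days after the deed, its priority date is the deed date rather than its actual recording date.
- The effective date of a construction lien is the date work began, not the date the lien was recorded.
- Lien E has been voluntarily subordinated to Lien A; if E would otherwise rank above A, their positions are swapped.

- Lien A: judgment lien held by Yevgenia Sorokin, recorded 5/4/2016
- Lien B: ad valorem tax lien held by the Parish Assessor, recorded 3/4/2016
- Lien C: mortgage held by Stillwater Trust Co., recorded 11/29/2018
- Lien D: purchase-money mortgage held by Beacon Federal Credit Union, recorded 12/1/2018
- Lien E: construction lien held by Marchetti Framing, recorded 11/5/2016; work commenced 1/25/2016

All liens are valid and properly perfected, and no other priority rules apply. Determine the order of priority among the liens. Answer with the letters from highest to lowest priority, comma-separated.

A, B, E, D, C

Effective dates after the stated exceptions: D's effective date is the deed date, 11/21/2018; E relates back to 1/25/2016 (work commenced).
Sorted by effective date: E (1/25/2016), B (3/4/2016), A (5/4/2016), D (11/21/2018), C (11/29/2018).
The subordination applies — E was senior to A — so E and A swap.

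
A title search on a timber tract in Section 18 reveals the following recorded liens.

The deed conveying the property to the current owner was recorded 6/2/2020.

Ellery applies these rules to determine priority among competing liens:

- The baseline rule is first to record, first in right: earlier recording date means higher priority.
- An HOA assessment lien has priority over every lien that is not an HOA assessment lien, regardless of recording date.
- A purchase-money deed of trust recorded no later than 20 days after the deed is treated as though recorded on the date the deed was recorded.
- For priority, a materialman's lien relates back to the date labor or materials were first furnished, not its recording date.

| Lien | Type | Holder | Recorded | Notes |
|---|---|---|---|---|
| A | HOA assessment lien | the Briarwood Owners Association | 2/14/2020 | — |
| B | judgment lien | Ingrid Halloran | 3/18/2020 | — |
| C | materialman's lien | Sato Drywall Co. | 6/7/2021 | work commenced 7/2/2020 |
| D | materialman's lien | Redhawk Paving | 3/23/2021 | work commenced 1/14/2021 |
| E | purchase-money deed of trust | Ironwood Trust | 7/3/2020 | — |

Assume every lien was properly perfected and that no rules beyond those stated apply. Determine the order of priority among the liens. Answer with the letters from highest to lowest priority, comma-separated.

A, B, C, E, D

Adjusting effective dates: C is treated as recorded 7/2/2020, the work-commencement date; D relates back to 1/14/2021 (work commenced); E missed the 20-day window (31 days after the deed), so its recording date stands.
A is an HOA assessment lien, so it outranks all other liens regardless of date.
Ordering the rest by effective date: B (3/18/2020), C (7/2/2020), E (7/3/2020), D (1/14/2021).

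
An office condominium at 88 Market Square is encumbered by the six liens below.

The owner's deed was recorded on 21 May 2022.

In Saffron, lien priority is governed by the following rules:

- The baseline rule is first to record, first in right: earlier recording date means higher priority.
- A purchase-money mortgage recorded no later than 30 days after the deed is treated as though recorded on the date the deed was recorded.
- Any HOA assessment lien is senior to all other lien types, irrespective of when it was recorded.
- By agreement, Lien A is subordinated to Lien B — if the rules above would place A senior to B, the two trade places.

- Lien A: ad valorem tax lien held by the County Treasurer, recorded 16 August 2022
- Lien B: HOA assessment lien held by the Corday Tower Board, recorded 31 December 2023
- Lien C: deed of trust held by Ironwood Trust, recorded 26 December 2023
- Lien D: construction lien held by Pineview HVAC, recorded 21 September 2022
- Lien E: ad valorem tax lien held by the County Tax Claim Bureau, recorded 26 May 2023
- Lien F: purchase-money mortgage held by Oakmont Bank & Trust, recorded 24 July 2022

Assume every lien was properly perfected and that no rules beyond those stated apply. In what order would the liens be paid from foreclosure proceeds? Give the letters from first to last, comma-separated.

B, F, A, D, E, C

Effective dates after the stated exceptions: F was recorded 64 days after the deed — beyond 30 days — so no relation-back applies.
B is an HOA assessment lien, so it outranks all other liens regardless of date.
Ordering the rest by effective date: F (24 July 2022), A (16 August 2022), D (21 September 2022), E (26 May 2023), C (26 December 2023).
Since A is not senior to B, the subordination leaves the order unchanged.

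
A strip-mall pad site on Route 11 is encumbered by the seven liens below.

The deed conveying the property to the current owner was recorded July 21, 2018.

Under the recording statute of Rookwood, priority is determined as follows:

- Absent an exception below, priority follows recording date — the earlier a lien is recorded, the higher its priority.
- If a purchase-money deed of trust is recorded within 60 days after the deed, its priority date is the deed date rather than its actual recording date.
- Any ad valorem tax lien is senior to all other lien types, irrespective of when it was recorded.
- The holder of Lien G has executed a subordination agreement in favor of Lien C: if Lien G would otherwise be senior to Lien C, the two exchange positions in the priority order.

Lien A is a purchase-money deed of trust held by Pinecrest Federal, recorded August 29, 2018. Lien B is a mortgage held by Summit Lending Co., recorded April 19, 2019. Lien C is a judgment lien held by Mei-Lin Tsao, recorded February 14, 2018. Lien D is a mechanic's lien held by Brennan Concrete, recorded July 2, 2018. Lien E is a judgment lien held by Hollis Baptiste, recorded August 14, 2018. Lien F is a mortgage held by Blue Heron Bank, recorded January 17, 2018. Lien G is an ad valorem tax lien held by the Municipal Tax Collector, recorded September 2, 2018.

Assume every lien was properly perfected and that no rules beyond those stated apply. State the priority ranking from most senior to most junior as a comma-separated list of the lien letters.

C, F, G, D, A, E, B

Effective dates after the stated exceptions: A was recorded within the 60-day window, so its effective date is the deed date July 21, 2018.
G, as an ad valorem tax lien, has superpriority and ranks first.
Remaining liens by effective date: F (January 17, 2018), C (February 14, 2018), D (July 2, 2018), A (July 21, 2018), E (August 14, 2018), B (April 19, 2019).
G would otherwise be senior to C, so under the subordination agreement G and C exchange positions.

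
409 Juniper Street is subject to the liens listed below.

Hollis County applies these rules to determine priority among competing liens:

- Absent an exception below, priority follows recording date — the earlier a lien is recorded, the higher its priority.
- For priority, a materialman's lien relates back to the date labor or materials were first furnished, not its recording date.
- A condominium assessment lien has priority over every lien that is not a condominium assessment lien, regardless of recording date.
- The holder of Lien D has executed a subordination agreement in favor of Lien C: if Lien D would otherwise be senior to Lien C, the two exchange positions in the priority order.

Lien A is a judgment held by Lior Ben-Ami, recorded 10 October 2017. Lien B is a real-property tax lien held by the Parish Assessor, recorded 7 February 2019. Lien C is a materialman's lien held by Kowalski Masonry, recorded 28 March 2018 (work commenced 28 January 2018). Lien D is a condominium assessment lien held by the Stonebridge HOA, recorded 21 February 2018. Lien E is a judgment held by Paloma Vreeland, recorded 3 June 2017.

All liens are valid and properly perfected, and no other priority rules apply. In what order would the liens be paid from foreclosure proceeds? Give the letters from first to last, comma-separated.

C, E, A, D, B

Effective dates after the stated exceptions: C is treated as recorded 28 January 2018, the work-commencement date.
D is a condominium assessment lien, so it outranks all other liens regardless of date.
Among the remaining liens, by effective date: E (3 June 2017), A (10 October 2017), C (28 January 2018), B (7 February 2019).
Because D would otherwise rank above C, the subordination swaps them.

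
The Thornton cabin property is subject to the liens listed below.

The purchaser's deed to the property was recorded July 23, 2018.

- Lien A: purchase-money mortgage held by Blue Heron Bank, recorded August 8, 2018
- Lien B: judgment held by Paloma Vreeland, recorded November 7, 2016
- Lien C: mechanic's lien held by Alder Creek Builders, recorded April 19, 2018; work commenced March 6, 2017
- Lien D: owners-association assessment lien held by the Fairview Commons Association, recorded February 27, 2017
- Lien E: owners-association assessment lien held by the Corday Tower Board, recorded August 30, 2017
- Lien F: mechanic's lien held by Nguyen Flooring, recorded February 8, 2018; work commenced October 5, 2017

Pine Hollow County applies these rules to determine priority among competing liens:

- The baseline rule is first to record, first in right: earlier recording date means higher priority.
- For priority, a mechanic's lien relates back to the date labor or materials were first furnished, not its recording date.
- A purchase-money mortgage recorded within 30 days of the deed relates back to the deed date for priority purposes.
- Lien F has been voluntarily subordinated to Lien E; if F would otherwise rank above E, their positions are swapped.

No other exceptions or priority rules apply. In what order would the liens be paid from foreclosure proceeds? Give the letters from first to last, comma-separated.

Adjusting effective dates: A's effective date is the deed date, July 23, 2018; C relates back to March 6, 2017 (work commenced); F's effective date is October 5, 2017, when work began.
Ordering by effective date: B (November 7, 2016), D (February 27, 2017), C (March 6, 2017), E (August 30, 2017), F (October 5, 2017), A (July 23, 2018).
F is already junior to E, so the subordination agreement changes nothing.

B, D, C, E, F, A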